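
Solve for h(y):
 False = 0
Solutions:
 h(y) = C1 + 3*y*asin(4*y)/4 + zoo*y + 3*sqrt(1 - 16*y^2)/16


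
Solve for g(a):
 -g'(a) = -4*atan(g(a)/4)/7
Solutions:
 Integral(1/atan(_y/4), (_y, g(a))) = C1 + 4*a/7


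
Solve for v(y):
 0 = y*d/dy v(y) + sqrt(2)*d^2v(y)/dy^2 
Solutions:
 v(y) = C1 + C2*erf(2^(1/4)*y/2)


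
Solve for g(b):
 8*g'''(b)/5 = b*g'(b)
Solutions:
 g(b) = C1 + Integral(C2*airyai(5^(1/3)*b/2) + C3*airybi(5^(1/3)*b/2), b)


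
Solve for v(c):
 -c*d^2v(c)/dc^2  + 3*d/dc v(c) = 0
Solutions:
 v(c) = C1 + C2*c^4


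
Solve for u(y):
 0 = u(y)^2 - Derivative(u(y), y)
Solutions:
 u(y) = -1/(C1 + y)


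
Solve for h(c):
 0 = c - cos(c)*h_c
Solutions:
 h(c) = C1 + Integral(c/cos(c), c)


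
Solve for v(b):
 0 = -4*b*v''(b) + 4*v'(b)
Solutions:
 v(b) = C1 + C2*b^2


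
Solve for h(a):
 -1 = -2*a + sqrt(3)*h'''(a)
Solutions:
 h(a) = C1 + C2*a + C3*a^2 + sqrt(3)*a^4/36 - sqrt(3)*a^3/18


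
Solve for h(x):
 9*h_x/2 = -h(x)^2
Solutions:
 h(x) = 9/(C1 + 2*x)


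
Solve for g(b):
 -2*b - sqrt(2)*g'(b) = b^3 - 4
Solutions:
 g(b) = C1 - sqrt(2)*b^4/8 - sqrt(2)*b^2/2 + 2*sqrt(2)*b


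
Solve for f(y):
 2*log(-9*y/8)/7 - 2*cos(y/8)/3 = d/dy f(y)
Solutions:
 f(y) = C1 + 2*y*log(-y)/7 - 6*y*log(2)/7 - 2*y/7 + 4*y*log(3)/7 - 16*sin(y/8)/3


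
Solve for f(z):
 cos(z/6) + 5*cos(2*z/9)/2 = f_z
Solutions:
 f(z) = C1 + 6*sin(z/6) + 45*sin(2*z/9)/4


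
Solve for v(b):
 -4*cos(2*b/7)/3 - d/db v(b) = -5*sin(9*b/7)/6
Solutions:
 v(b) = C1 - 14*sin(2*b/7)/3 - 35*cos(9*b/7)/54


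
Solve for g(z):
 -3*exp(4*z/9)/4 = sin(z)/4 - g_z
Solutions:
 g(z) = C1 + 27*exp(4*z/9)/16 - cos(z)/4


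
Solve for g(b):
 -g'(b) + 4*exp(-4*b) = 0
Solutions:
 g(b) = C1 - exp(-4*b)


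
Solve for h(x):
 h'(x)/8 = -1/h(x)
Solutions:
 h(x) = -sqrt(C1 - 16*x)
 h(x) = sqrt(C1 - 16*x)


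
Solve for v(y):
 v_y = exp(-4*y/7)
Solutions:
 v(y) = C1 - 7*exp(-4*y/7)/4


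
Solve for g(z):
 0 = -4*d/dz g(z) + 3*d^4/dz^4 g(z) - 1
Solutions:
 g(z) = C1 + C4*exp(6^(2/3)*z/3) - z/4 + (C2*sin(2^(2/3)*3^(1/6)*z/2) + C3*cos(2^(2/3)*3^(1/6)*z/2))*exp(-6^(2/3)*z/6)


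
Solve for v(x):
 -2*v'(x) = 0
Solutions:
 v(x) = C1


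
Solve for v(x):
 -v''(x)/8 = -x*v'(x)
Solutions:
 v(x) = C1 + C2*erfi(2*x)


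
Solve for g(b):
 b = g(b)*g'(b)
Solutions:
 g(b) = -sqrt(C1 + b^2)
 g(b) = sqrt(C1 + b^2)


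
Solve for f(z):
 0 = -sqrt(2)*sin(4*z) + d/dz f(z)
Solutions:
 f(z) = C1 - sqrt(2)*cos(4*z)/4


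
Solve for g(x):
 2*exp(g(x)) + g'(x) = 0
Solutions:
 g(x) = log(1/(C1 + 2*x))


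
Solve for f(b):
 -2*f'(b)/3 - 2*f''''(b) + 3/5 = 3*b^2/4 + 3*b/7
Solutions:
 f(b) = C1 + C4*exp(-3^(2/3)*b/3) - 3*b^3/8 - 9*b^2/28 + 9*b/10 + (C2*sin(3^(1/6)*b/2) + C3*cos(3^(1/6)*b/2))*exp(3^(2/3)*b/6)


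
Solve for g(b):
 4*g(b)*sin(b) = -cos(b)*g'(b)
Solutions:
 g(b) = C1*cos(b)^4


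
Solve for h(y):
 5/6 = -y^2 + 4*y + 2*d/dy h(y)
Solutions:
 h(y) = C1 + y^3/6 - y^2 + 5*y/12


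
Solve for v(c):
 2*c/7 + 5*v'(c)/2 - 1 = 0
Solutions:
 v(c) = C1 - 2*c^2/35 + 2*c/5


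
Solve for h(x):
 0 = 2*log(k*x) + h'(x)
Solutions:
 h(x) = C1 - 2*x*log(k*x) + 2*x


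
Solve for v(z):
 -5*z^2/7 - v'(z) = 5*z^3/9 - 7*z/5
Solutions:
 v(z) = C1 - 5*z^4/36 - 5*z^3/21 + 7*z^2/10


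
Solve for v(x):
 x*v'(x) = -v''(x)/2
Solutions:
 v(x) = C1 + C2*erf(x)


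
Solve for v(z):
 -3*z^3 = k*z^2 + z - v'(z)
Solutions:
 v(z) = C1 + k*z^3/3 + 3*z^4/4 + z^2/2


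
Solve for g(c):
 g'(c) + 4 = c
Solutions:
 g(c) = C1 + c^2/2 - 4*c


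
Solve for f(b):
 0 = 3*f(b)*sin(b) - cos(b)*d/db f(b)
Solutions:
 f(b) = C1/cos(b)^3


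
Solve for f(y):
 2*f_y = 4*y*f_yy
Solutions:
 f(y) = C1 + C2*y^(3/2)


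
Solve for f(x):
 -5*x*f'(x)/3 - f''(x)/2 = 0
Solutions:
 f(x) = C1 + C2*erf(sqrt(15)*x/3)


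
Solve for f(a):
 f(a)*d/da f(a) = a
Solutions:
 f(a) = -sqrt(C1 + a^2)
 f(a) = sqrt(C1 + a^2)


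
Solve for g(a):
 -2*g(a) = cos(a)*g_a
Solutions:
 g(a) = C1*(sin(a) - 1)/(sin(a) + 1)


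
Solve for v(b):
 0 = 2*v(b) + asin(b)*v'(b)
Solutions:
 v(b) = C1*exp(-2*Integral(1/asin(b), b))


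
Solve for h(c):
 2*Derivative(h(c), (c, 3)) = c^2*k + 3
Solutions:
 h(c) = C1 + C2*c + C3*c^2 + c^5*k/120 + c^3/4


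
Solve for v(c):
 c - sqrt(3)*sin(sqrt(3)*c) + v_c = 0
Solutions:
 v(c) = C1 - c^2/2 - cos(sqrt(3)*c)


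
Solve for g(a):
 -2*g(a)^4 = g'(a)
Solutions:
 g(a) = (-3^(2/3) - 3*3^(1/6)*I)*(1/(C1 + 2*a))^(1/3)/6
 g(a) = (-3^(2/3) + 3*3^(1/6)*I)*(1/(C1 + 2*a))^(1/3)/6
 g(a) = (1/(C1 + 6*a))^(1/3)


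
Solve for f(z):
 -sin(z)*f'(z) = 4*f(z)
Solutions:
 f(z) = C1*(cos(z)^2 + 2*cos(z) + 1)/(cos(z)^2 - 2*cos(z) + 1)


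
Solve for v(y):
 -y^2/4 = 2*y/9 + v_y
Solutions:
 v(y) = C1 - y^3/12 - y^2/9


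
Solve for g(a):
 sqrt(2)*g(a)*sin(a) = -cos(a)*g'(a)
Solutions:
 g(a) = C1*cos(a)^(sqrt(2))


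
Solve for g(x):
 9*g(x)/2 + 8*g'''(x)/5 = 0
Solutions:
 g(x) = C3*exp(x*(-2^(2/3)*45^(1/3) + 3*5^(1/3)*6^(2/3))/16)*sin(3*2^(2/3)*3^(1/6)*5^(1/3)*x/8) + C4*exp(x*(-2^(2/3)*45^(1/3) + 3*5^(1/3)*6^(2/3))/16)*cos(3*2^(2/3)*3^(1/6)*5^(1/3)*x/8) + C5*exp(-x*(2^(2/3)*45^(1/3) + 3*5^(1/3)*6^(2/3))/16) + (C1*sin(3*2^(2/3)*3^(1/6)*5^(1/3)*x/8) + C2*cos(3*2^(2/3)*3^(1/6)*5^(1/3)*x/8))*exp(2^(2/3)*45^(1/3)*x/8)


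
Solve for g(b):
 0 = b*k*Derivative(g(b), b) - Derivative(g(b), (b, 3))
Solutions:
 g(b) = C1 + Integral(C2*airyai(b*k^(1/3)) + C3*airybi(b*k^(1/3)), b)


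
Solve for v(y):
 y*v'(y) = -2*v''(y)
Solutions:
 v(y) = C1 + C2*erf(y/2)


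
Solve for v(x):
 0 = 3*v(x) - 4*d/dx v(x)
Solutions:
 v(x) = C1*exp(3*x/4)


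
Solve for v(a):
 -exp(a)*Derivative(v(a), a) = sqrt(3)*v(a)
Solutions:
 v(a) = C1*exp(sqrt(3)*exp(-a))


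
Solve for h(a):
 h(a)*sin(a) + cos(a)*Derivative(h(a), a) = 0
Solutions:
 h(a) = C1*cos(a)


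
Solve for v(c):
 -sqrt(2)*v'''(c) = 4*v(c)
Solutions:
 v(c) = C3*exp(-sqrt(2)*c) + (C1*sin(sqrt(6)*c/2) + C2*cos(sqrt(6)*c/2))*exp(sqrt(2)*c/2)


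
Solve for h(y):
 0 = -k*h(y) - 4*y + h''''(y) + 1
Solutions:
 h(y) = C1*exp(-k^(1/4)*y) + C2*exp(k^(1/4)*y) + C3*exp(-I*k^(1/4)*y) + C4*exp(I*k^(1/4)*y) - 4*y/k + 1/k


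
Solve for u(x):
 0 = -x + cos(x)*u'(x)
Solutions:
 u(x) = C1 + Integral(x/cos(x), x)


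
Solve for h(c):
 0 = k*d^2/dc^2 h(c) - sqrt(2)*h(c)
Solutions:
 h(c) = C1*exp(-2^(1/4)*c*sqrt(1/k)) + C2*exp(2^(1/4)*c*sqrt(1/k))


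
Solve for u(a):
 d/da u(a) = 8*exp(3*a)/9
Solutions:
 u(a) = C1 + 8*exp(3*a)/27


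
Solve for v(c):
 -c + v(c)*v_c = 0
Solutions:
 v(c) = -sqrt(C1 + c^2)
 v(c) = sqrt(C1 + c^2)


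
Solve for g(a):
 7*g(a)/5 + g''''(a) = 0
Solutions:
 g(a) = (C1*sin(sqrt(2)*5^(3/4)*7^(1/4)*a/10) + C2*cos(sqrt(2)*5^(3/4)*7^(1/4)*a/10))*exp(-sqrt(2)*5^(3/4)*7^(1/4)*a/10) + (C3*sin(sqrt(2)*5^(3/4)*7^(1/4)*a/10) + C4*cos(sqrt(2)*5^(3/4)*7^(1/4)*a/10))*exp(sqrt(2)*5^(3/4)*7^(1/4)*a/10)


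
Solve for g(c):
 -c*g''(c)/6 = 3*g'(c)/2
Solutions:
 g(c) = C1 + C2/c^8


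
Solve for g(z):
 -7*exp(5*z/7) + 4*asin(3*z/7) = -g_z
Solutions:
 g(z) = C1 - 4*z*asin(3*z/7) - 4*sqrt(49 - 9*z^2)/3 + 49*exp(5*z/7)/5


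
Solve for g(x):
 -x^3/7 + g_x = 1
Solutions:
 g(x) = C1 + x^4/28 + x


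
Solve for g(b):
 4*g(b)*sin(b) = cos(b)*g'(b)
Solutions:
 g(b) = C1/cos(b)^4


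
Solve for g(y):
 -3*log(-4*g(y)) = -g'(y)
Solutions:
 -Integral(1/(log(-_y) + 2*log(2)), (_y, g(y)))/3 = C1 - y


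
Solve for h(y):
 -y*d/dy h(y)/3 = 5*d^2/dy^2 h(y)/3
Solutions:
 h(y) = C1 + C2*erf(sqrt(10)*y/10)


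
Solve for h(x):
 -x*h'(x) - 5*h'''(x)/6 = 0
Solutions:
 h(x) = C1 + Integral(C2*airyai(-5^(2/3)*6^(1/3)*x/5) + C3*airybi(-5^(2/3)*6^(1/3)*x/5), x)


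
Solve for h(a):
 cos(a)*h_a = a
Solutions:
 h(a) = C1 + Integral(a/cos(a), a)


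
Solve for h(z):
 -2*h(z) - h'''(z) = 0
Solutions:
 h(z) = C3*exp(-2^(1/3)*z) + (C1*sin(2^(1/3)*sqrt(3)*z/2) + C2*cos(2^(1/3)*sqrt(3)*z/2))*exp(2^(1/3)*z/2)


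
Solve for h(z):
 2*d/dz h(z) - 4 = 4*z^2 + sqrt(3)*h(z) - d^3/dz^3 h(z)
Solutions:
 h(z) = C1*exp(-2^(1/3)*sqrt(3)*z*(-4/(9 + sqrt(113))^(1/3) + 2^(1/3)*(9 + sqrt(113))^(1/3))/12)*sin(2^(1/3)*z*((9 + sqrt(113))^(-1/3) + 2^(1/3)*(9 + sqrt(113))^(1/3)/4)) + C2*exp(-2^(1/3)*sqrt(3)*z*(-4/(9 + sqrt(113))^(1/3) + 2^(1/3)*(9 + sqrt(113))^(1/3))/12)*cos(2^(1/3)*z*((9 + sqrt(113))^(-1/3) + 2^(1/3)*(9 + sqrt(113))^(1/3)/4)) + C3*exp(2^(1/3)*sqrt(3)*z*(-4/(9 + sqrt(113))^(1/3) + 2^(1/3)*(9 + sqrt(113))^(1/3))/6) - 4*sqrt(3)*z^2/3 - 16*z/3 - 44*sqrt(3)/9


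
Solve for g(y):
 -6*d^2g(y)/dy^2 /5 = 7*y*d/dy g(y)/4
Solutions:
 g(y) = C1 + C2*erf(sqrt(105)*y/12)


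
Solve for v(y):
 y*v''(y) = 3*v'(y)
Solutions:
 v(y) = C1 + C2*y^4


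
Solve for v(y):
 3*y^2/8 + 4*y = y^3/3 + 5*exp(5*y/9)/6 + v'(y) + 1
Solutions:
 v(y) = C1 - y^4/12 + y^3/8 + 2*y^2 - y - 3*exp(5*y/9)/2


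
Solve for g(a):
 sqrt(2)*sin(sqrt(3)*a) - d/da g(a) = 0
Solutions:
 g(a) = C1 - sqrt(6)*cos(sqrt(3)*a)/3


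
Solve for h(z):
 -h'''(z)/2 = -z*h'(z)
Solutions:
 h(z) = C1 + Integral(C2*airyai(2^(1/3)*z) + C3*airybi(2^(1/3)*z), z)


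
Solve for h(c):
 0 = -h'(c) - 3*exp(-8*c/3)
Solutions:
 h(c) = C1 + 9*exp(-8*c/3)/8


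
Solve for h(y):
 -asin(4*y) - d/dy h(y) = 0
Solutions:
 h(y) = C1 - y*asin(4*y) - sqrt(1 - 16*y^2)/4


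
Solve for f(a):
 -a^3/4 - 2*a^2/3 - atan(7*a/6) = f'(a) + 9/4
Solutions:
 f(a) = C1 - a^4/16 - 2*a^3/9 - a*atan(7*a/6) - 9*a/4 + 3*log(49*a^2 + 36)/7


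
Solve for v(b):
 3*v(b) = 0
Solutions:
 v(b) = 0


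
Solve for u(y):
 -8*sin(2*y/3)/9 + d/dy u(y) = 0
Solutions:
 u(y) = C1 - 4*cos(2*y/3)/3


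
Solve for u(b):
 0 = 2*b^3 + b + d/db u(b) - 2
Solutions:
 u(b) = C1 - b^4/2 - b^2/2 + 2*b


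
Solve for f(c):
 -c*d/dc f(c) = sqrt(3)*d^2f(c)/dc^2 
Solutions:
 f(c) = C1 + C2*erf(sqrt(2)*3^(3/4)*c/6)


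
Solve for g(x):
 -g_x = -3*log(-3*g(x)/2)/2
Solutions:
 -2*Integral(1/(log(-_y) - log(2) + log(3)), (_y, g(x)))/3 = C1 - x


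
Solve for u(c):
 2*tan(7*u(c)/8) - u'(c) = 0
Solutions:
 u(c) = -8*asin(C1*exp(7*c/4))/7 + 8*pi/7
 u(c) = 8*asin(C1*exp(7*c/4))/7


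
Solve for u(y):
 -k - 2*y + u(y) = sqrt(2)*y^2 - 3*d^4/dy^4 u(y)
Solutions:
 u(y) = k + sqrt(2)*y^2 + 2*y + (C1*sin(sqrt(2)*3^(3/4)*y/6) + C2*cos(sqrt(2)*3^(3/4)*y/6))*exp(-sqrt(2)*3^(3/4)*y/6) + (C3*sin(sqrt(2)*3^(3/4)*y/6) + C4*cos(sqrt(2)*3^(3/4)*y/6))*exp(sqrt(2)*3^(3/4)*y/6)


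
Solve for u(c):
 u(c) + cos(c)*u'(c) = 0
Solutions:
 u(c) = C1*sqrt(sin(c) - 1)/sqrt(sin(c) + 1)


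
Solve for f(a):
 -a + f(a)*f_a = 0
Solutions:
 f(a) = -sqrt(C1 + a^2)
 f(a) = sqrt(C1 + a^2)


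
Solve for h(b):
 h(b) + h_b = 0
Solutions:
 h(b) = C1*exp(-b)


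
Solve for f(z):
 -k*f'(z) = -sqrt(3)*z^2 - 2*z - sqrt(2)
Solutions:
 f(z) = C1 + sqrt(3)*z^3/(3*k) + z^2/k + sqrt(2)*z/k


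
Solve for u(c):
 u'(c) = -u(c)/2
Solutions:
 u(c) = C1*exp(-c/2)


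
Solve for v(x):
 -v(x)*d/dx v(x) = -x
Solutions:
 v(x) = -sqrt(C1 + x^2)
 v(x) = sqrt(C1 + x^2)


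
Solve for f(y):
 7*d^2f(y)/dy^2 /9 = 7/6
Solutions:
 f(y) = C1 + C2*y + 3*y^2/4


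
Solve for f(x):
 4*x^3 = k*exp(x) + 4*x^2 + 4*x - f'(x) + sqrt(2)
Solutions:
 f(x) = C1 + k*exp(x) - x^4 + 4*x^3/3 + 2*x^2 + sqrt(2)*x


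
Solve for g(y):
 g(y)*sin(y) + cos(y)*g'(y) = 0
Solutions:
 g(y) = C1*cos(y)


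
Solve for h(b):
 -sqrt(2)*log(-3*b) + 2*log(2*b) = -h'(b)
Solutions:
 h(b) = C1 - b*(2 - sqrt(2))*log(b) + b*(-sqrt(2) - 2*log(2) + sqrt(2)*log(3) + 2 + sqrt(2)*I*pi)


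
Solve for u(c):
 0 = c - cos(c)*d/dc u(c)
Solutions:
 u(c) = C1 + Integral(c/cos(c), c)


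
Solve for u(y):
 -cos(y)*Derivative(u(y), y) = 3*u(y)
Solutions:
 u(y) = C1*(sin(y) - 1)^(3/2)/(sin(y) + 1)^(3/2)


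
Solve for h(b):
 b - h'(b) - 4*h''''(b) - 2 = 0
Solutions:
 h(b) = C1 + C4*exp(-2^(1/3)*b/2) + b^2/2 - 2*b + (C2*sin(2^(1/3)*sqrt(3)*b/4) + C3*cos(2^(1/3)*sqrt(3)*b/4))*exp(2^(1/3)*b/4)


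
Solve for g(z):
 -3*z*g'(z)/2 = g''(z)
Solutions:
 g(z) = C1 + C2*erf(sqrt(3)*z/2)


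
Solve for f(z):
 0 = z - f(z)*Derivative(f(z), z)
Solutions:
 f(z) = -sqrt(C1 + z^2)
 f(z) = sqrt(C1 + z^2)


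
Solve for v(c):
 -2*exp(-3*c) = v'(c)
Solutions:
 v(c) = C1 + 2*exp(-3*c)/3


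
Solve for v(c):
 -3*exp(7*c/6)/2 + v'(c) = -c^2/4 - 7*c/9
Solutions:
 v(c) = C1 - c^3/12 - 7*c^2/18 + 9*exp(7*c/6)/7


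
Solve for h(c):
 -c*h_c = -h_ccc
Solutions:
 h(c) = C1 + Integral(C2*airyai(c) + C3*airybi(c), c)


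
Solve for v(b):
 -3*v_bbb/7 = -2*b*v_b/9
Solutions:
 v(b) = C1 + Integral(C2*airyai(14^(1/3)*b/3) + C3*airybi(14^(1/3)*b/3), b)


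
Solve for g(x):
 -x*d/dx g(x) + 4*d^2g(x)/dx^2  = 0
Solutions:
 g(x) = C1 + C2*erfi(sqrt(2)*x/4)


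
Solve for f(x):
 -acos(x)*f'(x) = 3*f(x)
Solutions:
 f(x) = C1*exp(-3*Integral(1/acos(x), x))


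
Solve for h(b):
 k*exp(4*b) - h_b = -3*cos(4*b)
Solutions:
 h(b) = C1 + k*exp(4*b)/4 + 3*sin(4*b)/4


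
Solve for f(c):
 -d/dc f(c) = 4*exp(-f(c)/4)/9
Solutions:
 f(c) = 4*log(C1 - c/9)


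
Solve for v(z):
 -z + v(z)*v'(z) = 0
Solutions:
 v(z) = -sqrt(C1 + z^2)
 v(z) = sqrt(C1 + z^2)


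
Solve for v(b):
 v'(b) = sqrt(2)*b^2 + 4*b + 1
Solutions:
 v(b) = C1 + sqrt(2)*b^3/3 + 2*b^2 + b


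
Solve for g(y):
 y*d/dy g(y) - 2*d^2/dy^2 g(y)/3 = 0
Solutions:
 g(y) = C1 + C2*erfi(sqrt(3)*y/2)


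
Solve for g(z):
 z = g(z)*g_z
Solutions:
 g(z) = -sqrt(C1 + z^2)
 g(z) = sqrt(C1 + z^2)


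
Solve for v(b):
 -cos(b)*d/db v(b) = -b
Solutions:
 v(b) = C1 + Integral(b/cos(b), b)


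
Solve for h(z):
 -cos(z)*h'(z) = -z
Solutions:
 h(z) = C1 + Integral(z/cos(z), z)


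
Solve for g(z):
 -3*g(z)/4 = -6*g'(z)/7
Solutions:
 g(z) = C1*exp(7*z/8)


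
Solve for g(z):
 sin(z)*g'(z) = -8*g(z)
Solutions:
 g(z) = C1*(cos(z)^4 + 4*cos(z)^3 + 6*cos(z)^2 + 4*cos(z) + 1)/(cos(z)^4 - 4*cos(z)^3 + 6*cos(z)^2 - 4*cos(z) + 1)


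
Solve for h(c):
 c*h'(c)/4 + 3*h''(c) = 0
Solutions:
 h(c) = C1 + C2*erf(sqrt(6)*c/12)


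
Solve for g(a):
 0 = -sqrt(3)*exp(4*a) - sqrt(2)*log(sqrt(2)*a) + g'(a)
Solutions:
 g(a) = C1 + sqrt(2)*a*log(a) + sqrt(2)*a*(-1 + log(2)/2) + sqrt(3)*exp(4*a)/4


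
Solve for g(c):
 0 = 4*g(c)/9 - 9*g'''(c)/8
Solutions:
 g(c) = C3*exp(2*6^(2/3)*c/9) + (C1*sin(2^(2/3)*3^(1/6)*c/3) + C2*cos(2^(2/3)*3^(1/6)*c/3))*exp(-6^(2/3)*c/9)


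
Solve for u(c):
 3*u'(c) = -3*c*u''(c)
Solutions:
 u(c) = C1 + C2*log(c)


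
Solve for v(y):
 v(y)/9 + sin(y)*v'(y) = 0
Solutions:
 v(y) = C1*(cos(y) + 1)^(1/18)/(cos(y) - 1)^(1/18)


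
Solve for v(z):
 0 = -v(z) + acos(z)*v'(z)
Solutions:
 v(z) = C1*exp(Integral(1/acos(z), z))


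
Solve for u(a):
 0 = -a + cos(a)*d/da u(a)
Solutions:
 u(a) = C1 + Integral(a/cos(a), a)


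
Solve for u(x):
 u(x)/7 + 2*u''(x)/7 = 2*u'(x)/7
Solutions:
 u(x) = (C1*sin(x/2) + C2*cos(x/2))*exp(x/2)


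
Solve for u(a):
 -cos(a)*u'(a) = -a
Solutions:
 u(a) = C1 + Integral(a/cos(a), a)


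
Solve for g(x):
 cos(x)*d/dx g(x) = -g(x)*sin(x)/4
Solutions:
 g(x) = C1*cos(x)^(1/4)


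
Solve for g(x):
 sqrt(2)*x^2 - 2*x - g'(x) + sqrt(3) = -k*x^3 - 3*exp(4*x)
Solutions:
 g(x) = C1 + k*x^4/4 + sqrt(2)*x^3/3 - x^2 + sqrt(3)*x + 3*exp(4*x)/4


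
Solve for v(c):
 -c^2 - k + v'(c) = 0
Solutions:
 v(c) = C1 + c^3/3 + c*k


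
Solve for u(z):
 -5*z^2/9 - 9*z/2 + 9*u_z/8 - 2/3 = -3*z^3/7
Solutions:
 u(z) = C1 - 2*z^4/21 + 40*z^3/243 + 2*z^2 + 16*z/27


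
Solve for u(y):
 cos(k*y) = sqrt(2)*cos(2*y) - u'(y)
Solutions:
 u(y) = C1 + sqrt(2)*sin(2*y)/2 - sin(k*y)/k


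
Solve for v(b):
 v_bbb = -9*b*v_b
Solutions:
 v(b) = C1 + Integral(C2*airyai(-3^(2/3)*b) + C3*airybi(-3^(2/3)*b), b)


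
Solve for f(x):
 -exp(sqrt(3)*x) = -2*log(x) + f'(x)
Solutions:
 f(x) = C1 + 2*x*log(x) - 2*x - sqrt(3)*exp(sqrt(3)*x)/3


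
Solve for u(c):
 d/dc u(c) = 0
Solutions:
 u(c) = C1


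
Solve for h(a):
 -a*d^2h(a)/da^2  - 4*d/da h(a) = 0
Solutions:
 h(a) = C1 + C2/a^3


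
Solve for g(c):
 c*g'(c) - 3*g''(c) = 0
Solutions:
 g(c) = C1 + C2*erfi(sqrt(6)*c/6)


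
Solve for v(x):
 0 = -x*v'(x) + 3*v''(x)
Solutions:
 v(x) = C1 + C2*erfi(sqrt(6)*x/6)


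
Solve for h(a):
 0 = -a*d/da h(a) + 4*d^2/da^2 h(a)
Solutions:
 h(a) = C1 + C2*erfi(sqrt(2)*a/4)


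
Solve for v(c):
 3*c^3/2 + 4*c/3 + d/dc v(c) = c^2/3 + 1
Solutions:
 v(c) = C1 - 3*c^4/8 + c^3/9 - 2*c^2/3 + c


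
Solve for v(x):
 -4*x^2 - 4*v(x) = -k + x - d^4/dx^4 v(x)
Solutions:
 v(x) = C1*exp(-sqrt(2)*x) + C2*exp(sqrt(2)*x) + C3*sin(sqrt(2)*x) + C4*cos(sqrt(2)*x) + k/4 - x^2 - x/4


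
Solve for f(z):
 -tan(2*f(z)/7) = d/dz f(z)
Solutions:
 f(z) = -7*asin(C1*exp(-2*z/7))/2 + 7*pi/2
 f(z) = 7*asin(C1*exp(-2*z/7))/2


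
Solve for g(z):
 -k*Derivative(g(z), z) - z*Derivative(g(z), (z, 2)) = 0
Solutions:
 g(z) = C1 + z^(1 - re(k))*(C2*sin(log(z)*Abs(im(k))) + C3*cos(log(z)*im(k)))


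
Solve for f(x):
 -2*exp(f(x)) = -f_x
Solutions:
 f(x) = log(-1/(C1 + 2*x))


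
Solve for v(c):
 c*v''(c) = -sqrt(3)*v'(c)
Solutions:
 v(c) = C1 + C2*c^(1 - sqrt(3))


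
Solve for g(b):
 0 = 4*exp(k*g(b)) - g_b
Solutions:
 g(b) = Piecewise((log(-1/(C1*k + 4*b*k))/k, Ne(k, 0)), (nan, True))
 g(b) = Piecewise((C1 + 4*b, Eq(k, 0)), (nan, True))


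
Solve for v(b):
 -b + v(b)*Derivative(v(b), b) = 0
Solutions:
 v(b) = -sqrt(C1 + b^2)
 v(b) = sqrt(C1 + b^2)


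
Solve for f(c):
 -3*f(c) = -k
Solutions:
 f(c) = k/3


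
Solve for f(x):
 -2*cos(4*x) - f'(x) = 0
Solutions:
 f(x) = C1 - sin(4*x)/2


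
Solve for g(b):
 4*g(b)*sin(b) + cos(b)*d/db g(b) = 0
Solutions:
 g(b) = C1*cos(b)^4


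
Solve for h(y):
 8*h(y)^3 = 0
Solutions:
 h(y) = 0


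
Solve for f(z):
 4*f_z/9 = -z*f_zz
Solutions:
 f(z) = C1 + C2*z^(5/9)


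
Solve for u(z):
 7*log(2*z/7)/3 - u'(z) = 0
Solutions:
 u(z) = C1 + 7*z*log(z)/3 - 7*z*log(7)/3 - 7*z/3 + 7*z*log(2)/3


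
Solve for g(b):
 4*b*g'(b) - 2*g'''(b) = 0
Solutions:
 g(b) = C1 + Integral(C2*airyai(2^(1/3)*b) + C3*airybi(2^(1/3)*b), b)


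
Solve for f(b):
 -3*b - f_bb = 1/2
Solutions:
 f(b) = C1 + C2*b - b^3/2 - b^2/4


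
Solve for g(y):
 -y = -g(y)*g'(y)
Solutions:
 g(y) = -sqrt(C1 + y^2)
 g(y) = sqrt(C1 + y^2)


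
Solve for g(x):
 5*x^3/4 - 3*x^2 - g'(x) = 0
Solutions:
 g(x) = C1 + 5*x^4/16 - x^3


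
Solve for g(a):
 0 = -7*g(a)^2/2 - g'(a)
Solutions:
 g(a) = 2/(C1 + 7*a)


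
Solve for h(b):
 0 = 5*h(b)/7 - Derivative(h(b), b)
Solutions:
 h(b) = C1*exp(5*b/7)


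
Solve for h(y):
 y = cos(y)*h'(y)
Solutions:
 h(y) = C1 + Integral(y/cos(y), y)


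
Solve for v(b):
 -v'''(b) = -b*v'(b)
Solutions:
 v(b) = C1 + Integral(C2*airyai(b) + C3*airybi(b), b)


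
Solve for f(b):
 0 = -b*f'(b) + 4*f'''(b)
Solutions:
 f(b) = C1 + Integral(C2*airyai(2^(1/3)*b/2) + C3*airybi(2^(1/3)*b/2), b)


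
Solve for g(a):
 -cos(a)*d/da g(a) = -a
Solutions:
 g(a) = C1 + Integral(a/cos(a), a)


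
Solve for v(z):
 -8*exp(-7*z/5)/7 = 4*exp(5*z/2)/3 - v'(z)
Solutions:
 v(z) = C1 + 8*exp(5*z/2)/15 - 40*exp(-7*z/5)/49


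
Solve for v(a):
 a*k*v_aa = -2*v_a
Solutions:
 v(a) = C1 + a^(((re(k) - 2)*re(k) + im(k)^2)/(re(k)^2 + im(k)^2))*(C2*sin(2*log(a)*Abs(im(k))/(re(k)^2 + im(k)^2)) + C3*cos(2*log(a)*im(k)/(re(k)^2 + im(k)^2)))


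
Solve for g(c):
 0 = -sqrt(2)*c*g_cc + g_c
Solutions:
 g(c) = C1 + C2*c^(sqrt(2)/2 + 1)


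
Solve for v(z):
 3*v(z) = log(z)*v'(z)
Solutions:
 v(z) = C1*exp(3*li(z))


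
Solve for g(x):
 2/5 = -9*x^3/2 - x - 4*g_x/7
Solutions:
 g(x) = C1 - 63*x^4/32 - 7*x^2/8 - 7*x/10


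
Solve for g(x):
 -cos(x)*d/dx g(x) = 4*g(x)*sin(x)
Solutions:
 g(x) = C1*cos(x)^4


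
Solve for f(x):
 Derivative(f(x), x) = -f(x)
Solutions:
 f(x) = C1*exp(-x)


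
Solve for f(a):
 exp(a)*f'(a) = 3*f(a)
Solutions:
 f(a) = C1*exp(-3*exp(-a))


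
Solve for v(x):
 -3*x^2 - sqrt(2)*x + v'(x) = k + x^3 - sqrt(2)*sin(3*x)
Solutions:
 v(x) = C1 + k*x + x^4/4 + x^3 + sqrt(2)*x^2/2 + sqrt(2)*cos(3*x)/3


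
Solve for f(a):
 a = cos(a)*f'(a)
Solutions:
 f(a) = C1 + Integral(a/cos(a), a)


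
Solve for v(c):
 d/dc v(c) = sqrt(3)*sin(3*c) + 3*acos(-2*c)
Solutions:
 v(c) = C1 + 3*c*acos(-2*c) + 3*sqrt(1 - 4*c^2)/2 - sqrt(3)*cos(3*c)/3


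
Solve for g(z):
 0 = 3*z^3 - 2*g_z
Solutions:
 g(z) = C1 + 3*z^4/8


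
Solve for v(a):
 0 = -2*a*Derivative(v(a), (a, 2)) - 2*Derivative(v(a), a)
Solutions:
 v(a) = C1 + C2*log(a)


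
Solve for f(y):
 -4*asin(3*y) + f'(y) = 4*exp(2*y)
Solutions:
 f(y) = C1 + 4*y*asin(3*y) + 4*sqrt(1 - 9*y^2)/3 + 2*exp(2*y)


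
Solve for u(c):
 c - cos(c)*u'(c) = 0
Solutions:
 u(c) = C1 + Integral(c/cos(c), c)


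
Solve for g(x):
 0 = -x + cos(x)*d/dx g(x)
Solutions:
 g(x) = C1 + Integral(x/cos(x), x)


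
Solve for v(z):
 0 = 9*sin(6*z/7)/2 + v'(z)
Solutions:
 v(z) = C1 + 21*cos(6*z/7)/4


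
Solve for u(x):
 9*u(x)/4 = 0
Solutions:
 u(x) = 0


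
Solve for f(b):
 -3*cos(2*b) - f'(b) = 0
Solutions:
 f(b) = C1 - 3*sin(2*b)/2


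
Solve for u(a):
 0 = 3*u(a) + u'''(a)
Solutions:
 u(a) = C3*exp(-3^(1/3)*a) + (C1*sin(3^(5/6)*a/2) + C2*cos(3^(5/6)*a/2))*exp(3^(1/3)*a/2)


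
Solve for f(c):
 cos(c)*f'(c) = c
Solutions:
 f(c) = C1 + Integral(c/cos(c), c)


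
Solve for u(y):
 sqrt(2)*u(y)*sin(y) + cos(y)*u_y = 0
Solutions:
 u(y) = C1*cos(y)^(sqrt(2))


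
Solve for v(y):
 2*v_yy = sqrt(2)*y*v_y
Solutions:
 v(y) = C1 + C2*erfi(2^(1/4)*y/2)


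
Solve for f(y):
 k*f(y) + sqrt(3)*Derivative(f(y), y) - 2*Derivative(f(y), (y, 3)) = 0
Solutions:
 f(y) = C1*exp(-2^(1/3)*y*(3^(2/3)*(-3*k + sqrt(9*k^2 - 2*sqrt(3)))^(1/3) + 2^(1/3)*3^(5/6)/(-3*k + sqrt(9*k^2 - 2*sqrt(3)))^(1/3))/6) + C2*exp(2^(1/3)*y*(3^(2/3)*(-3*k + sqrt(9*k^2 - 2*sqrt(3)))^(1/3)/12 - 3^(1/6)*I*(-3*k + sqrt(9*k^2 - 2*sqrt(3)))^(1/3)/4 - 2^(1/3)*sqrt(3)/((-3^(2/3) + 3*3^(1/6)*I)*(-3*k + sqrt(9*k^2 - 2*sqrt(3)))^(1/3)))) + C3*exp(2^(1/3)*y*(3^(2/3)*(-3*k + sqrt(9*k^2 - 2*sqrt(3)))^(1/3)/12 + 3^(1/6)*I*(-3*k + sqrt(9*k^2 - 2*sqrt(3)))^(1/3)/4 + 2^(1/3)*sqrt(3)/((3^(2/3) + 3*3^(1/6)*I)*(-3*k + sqrt(9*k^2 - 2*sqrt(3)))^(1/3))))


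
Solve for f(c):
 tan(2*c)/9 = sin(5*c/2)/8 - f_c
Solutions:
 f(c) = C1 + log(cos(2*c))/18 - cos(5*c/2)/20


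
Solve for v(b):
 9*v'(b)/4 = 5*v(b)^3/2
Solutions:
 v(b) = -3*sqrt(2)*sqrt(-1/(C1 + 10*b))/2
 v(b) = 3*sqrt(2)*sqrt(-1/(C1 + 10*b))/2


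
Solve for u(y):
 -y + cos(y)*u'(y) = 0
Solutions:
 u(y) = C1 + Integral(y/cos(y), y)


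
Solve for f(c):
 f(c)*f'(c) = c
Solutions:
 f(c) = -sqrt(C1 + c^2)
 f(c) = sqrt(C1 + c^2)


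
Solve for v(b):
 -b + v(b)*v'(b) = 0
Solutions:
 v(b) = -sqrt(C1 + b^2)
 v(b) = sqrt(C1 + b^2)


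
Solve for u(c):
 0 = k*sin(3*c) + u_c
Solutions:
 u(c) = C1 + k*cos(3*c)/3


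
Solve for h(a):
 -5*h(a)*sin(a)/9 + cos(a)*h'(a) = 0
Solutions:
 h(a) = C1/cos(a)^(5/9)


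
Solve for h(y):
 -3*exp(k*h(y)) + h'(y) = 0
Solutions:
 h(y) = Piecewise((log(-1/(C1*k + 3*k*y))/k, Ne(k, 0)), (nan, True))
 h(y) = Piecewise((C1 + 3*y, Eq(k, 0)), (nan, True))


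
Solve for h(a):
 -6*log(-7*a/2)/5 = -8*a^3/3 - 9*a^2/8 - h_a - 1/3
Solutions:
 h(a) = C1 - 2*a^4/3 - 3*a^3/8 + 6*a*log(-a)/5 + a*(-23 - 18*log(2) + 18*log(7))/15


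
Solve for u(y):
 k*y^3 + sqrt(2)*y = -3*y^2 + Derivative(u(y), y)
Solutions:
 u(y) = C1 + k*y^4/4 + y^3 + sqrt(2)*y^2/2


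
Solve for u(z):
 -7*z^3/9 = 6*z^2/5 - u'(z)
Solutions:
 u(z) = C1 + 7*z^4/36 + 2*z^3/5


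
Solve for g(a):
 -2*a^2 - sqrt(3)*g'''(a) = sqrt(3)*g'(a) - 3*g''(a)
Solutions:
 g(a) = C1 - 2*sqrt(3)*a^3/9 - 2*a^2 - 8*sqrt(3)*a/3 + (C2*sin(a/2) + C3*cos(a/2))*exp(sqrt(3)*a/2)


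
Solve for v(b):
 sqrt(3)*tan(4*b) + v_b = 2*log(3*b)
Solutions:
 v(b) = C1 + 2*b*log(b) - 2*b + 2*b*log(3) + sqrt(3)*log(cos(4*b))/4


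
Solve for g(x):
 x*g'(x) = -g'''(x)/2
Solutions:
 g(x) = C1 + Integral(C2*airyai(-2^(1/3)*x) + C3*airybi(-2^(1/3)*x), x)


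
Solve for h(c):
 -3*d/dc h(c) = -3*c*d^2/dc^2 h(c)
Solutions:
 h(c) = C1 + C2*c^2


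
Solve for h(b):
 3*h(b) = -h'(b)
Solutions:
 h(b) = C1*exp(-3*b)


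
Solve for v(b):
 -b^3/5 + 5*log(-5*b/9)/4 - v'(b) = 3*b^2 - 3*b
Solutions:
 v(b) = C1 - b^4/20 - b^3 + 3*b^2/2 + 5*b*log(-b)/4 + 5*b*(-2*log(3) - 1 + log(5))/4


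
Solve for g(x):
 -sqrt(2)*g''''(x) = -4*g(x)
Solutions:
 g(x) = C1*exp(-2^(3/8)*x) + C2*exp(2^(3/8)*x) + C3*sin(2^(3/8)*x) + C4*cos(2^(3/8)*x)


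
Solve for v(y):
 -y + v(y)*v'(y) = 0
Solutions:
 v(y) = -sqrt(C1 + y^2)
 v(y) = sqrt(C1 + y^2)


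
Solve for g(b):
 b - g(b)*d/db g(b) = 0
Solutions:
 g(b) = -sqrt(C1 + b^2)
 g(b) = sqrt(C1 + b^2)


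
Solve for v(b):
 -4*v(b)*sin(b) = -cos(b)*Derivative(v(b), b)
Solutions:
 v(b) = C1/cos(b)^4


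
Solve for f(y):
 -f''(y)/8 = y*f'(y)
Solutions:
 f(y) = C1 + C2*erf(2*y)


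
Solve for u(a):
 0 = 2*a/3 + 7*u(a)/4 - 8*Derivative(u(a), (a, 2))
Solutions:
 u(a) = C1*exp(-sqrt(14)*a/8) + C2*exp(sqrt(14)*a/8) - 8*a/21


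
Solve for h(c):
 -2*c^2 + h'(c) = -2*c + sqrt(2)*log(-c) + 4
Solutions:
 h(c) = C1 + 2*c^3/3 - c^2 + sqrt(2)*c*log(-c) + c*(4 - sqrt(2))


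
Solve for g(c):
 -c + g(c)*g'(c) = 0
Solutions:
 g(c) = -sqrt(C1 + c^2)
 g(c) = sqrt(C1 + c^2)


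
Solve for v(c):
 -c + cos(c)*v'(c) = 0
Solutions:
 v(c) = C1 + Integral(c/cos(c), c)


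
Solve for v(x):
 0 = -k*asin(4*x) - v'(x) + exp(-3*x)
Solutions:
 v(x) = C1 - k*x*asin(4*x) - k*sqrt(1 - 16*x^2)/4 - exp(-3*x)/3


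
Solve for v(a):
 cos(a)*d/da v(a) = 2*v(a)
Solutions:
 v(a) = C1*(sin(a) + 1)/(sin(a) - 1)


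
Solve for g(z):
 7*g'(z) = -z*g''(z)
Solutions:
 g(z) = C1 + C2/z^6


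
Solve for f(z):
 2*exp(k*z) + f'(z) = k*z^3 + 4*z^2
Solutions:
 f(z) = C1 + k*z^4/4 + 4*z^3/3 - 2*exp(k*z)/k


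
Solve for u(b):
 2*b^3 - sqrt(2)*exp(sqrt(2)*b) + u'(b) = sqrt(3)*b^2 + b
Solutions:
 u(b) = C1 - b^4/2 + sqrt(3)*b^3/3 + b^2/2 + exp(sqrt(2)*b)


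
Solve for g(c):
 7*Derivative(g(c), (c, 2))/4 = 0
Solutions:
 g(c) = C1 + C2*c


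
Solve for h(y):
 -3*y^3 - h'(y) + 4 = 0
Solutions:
 h(y) = C1 - 3*y^4/4 + 4*y


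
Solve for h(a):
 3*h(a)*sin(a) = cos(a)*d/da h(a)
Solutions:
 h(a) = C1/cos(a)^3


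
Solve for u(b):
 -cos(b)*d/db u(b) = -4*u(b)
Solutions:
 u(b) = C1*(sin(b)^2 + 2*sin(b) + 1)/(sin(b)^2 - 2*sin(b) + 1)


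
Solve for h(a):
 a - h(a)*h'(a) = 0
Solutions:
 h(a) = -sqrt(C1 + a^2)
 h(a) = sqrt(C1 + a^2)


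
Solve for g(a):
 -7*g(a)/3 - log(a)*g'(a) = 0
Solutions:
 g(a) = C1*exp(-7*li(a)/3)


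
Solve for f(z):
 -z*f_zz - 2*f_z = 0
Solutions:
 f(z) = C1 + C2/z


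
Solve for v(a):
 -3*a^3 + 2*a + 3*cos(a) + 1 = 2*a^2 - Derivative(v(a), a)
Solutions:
 v(a) = C1 + 3*a^4/4 + 2*a^3/3 - a^2 - a - 3*sin(a)


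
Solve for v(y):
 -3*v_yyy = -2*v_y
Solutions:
 v(y) = C1 + C2*exp(-sqrt(6)*y/3) + C3*exp(sqrt(6)*y/3)


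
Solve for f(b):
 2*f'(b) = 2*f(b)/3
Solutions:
 f(b) = C1*exp(b/3)


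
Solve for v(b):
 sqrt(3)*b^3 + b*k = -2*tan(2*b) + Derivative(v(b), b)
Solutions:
 v(b) = C1 + sqrt(3)*b^4/4 + b^2*k/2 - log(cos(2*b))


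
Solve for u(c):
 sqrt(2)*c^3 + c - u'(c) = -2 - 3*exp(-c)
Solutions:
 u(c) = C1 + sqrt(2)*c^4/4 + c^2/2 + 2*c - 3*exp(-c)


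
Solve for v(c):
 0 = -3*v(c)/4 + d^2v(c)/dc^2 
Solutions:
 v(c) = C1*exp(-sqrt(3)*c/2) + C2*exp(sqrt(3)*c/2)


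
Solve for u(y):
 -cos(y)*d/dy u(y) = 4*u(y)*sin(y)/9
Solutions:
 u(y) = C1*cos(y)^(4/9)


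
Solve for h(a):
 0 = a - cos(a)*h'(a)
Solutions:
 h(a) = C1 + Integral(a/cos(a), a)


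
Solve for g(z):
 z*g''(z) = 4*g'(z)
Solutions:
 g(z) = C1 + C2*z^5


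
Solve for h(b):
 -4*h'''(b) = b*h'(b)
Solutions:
 h(b) = C1 + Integral(C2*airyai(-2^(1/3)*b/2) + C3*airybi(-2^(1/3)*b/2), b)


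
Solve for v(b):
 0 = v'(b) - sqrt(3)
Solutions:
 v(b) = C1 + sqrt(3)*b


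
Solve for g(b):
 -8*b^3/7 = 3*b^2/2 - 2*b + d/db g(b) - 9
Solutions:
 g(b) = C1 - 2*b^4/7 - b^3/2 + b^2 + 9*b


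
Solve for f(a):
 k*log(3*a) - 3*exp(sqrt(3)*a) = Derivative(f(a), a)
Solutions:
 f(a) = C1 + a*k*log(a) + a*k*(-1 + log(3)) - sqrt(3)*exp(sqrt(3)*a)


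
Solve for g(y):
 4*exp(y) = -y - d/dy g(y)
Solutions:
 g(y) = C1 - y^2/2 - 4*exp(y)


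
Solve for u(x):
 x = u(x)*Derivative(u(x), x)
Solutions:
 u(x) = -sqrt(C1 + x^2)
 u(x) = sqrt(C1 + x^2)


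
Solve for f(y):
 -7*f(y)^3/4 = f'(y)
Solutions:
 f(y) = -sqrt(2)*sqrt(-1/(C1 - 7*y))
 f(y) = sqrt(2)*sqrt(-1/(C1 - 7*y))


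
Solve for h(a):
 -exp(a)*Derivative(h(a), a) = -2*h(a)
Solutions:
 h(a) = C1*exp(-2*exp(-a))


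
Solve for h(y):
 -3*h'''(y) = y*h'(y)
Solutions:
 h(y) = C1 + Integral(C2*airyai(-3^(2/3)*y/3) + C3*airybi(-3^(2/3)*y/3), y)


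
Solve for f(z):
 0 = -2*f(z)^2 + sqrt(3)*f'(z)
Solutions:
 f(z) = -3/(C1 + 2*sqrt(3)*z)


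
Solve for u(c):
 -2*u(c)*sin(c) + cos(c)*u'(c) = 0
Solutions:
 u(c) = C1/cos(c)^2


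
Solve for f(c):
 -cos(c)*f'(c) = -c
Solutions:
 f(c) = C1 + Integral(c/cos(c), c)


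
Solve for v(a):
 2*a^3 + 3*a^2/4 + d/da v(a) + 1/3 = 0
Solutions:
 v(a) = C1 - a^4/2 - a^3/4 - a/3


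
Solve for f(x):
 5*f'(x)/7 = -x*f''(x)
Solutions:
 f(x) = C1 + C2*x^(2/7)


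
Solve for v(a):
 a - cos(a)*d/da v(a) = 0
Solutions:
 v(a) = C1 + Integral(a/cos(a), a)


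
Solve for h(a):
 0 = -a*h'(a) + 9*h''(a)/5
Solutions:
 h(a) = C1 + C2*erfi(sqrt(10)*a/6)


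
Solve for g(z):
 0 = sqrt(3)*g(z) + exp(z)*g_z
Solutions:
 g(z) = C1*exp(sqrt(3)*exp(-z))


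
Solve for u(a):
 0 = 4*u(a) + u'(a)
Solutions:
 u(a) = C1*exp(-4*a)


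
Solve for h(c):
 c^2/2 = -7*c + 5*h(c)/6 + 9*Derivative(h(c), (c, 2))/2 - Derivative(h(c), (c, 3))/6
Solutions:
 h(c) = C1*exp(c*(-2^(2/3)*(sqrt(14605) + 1463)^(1/3)/4 - 81*2^(1/3)/(2*(sqrt(14605) + 1463)^(1/3)) + 9))*sin(2^(1/3)*sqrt(3)*c*(-2^(1/3)*(sqrt(14605) + 1463)^(1/3) + 162/(sqrt(14605) + 1463)^(1/3))/4) + C2*exp(c*(-2^(2/3)*(sqrt(14605) + 1463)^(1/3)/4 - 81*2^(1/3)/(2*(sqrt(14605) + 1463)^(1/3)) + 9))*cos(2^(1/3)*sqrt(3)*c*(-2^(1/3)*(sqrt(14605) + 1463)^(1/3) + 162/(sqrt(14605) + 1463)^(1/3))/4) + C3*exp(c*(81*2^(1/3)/(sqrt(14605) + 1463)^(1/3) + 9 + 2^(2/3)*(sqrt(14605) + 1463)^(1/3)/2)) + 3*c^2/5 + 42*c/5 - 162/25


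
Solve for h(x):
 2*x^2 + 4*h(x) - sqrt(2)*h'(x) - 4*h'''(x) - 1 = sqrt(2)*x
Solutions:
 h(x) = C1*exp(3^(1/3)*x*(-(36 + sqrt(6)*sqrt(sqrt(2) + 216))^(1/3) + sqrt(2)*3^(1/3)/(36 + sqrt(6)*sqrt(sqrt(2) + 216))^(1/3))/12)*sin(3^(1/6)*x*(3*sqrt(2)/(36 + sqrt(6)*sqrt(sqrt(2) + 216))^(1/3) + 3^(2/3)*(36 + sqrt(6)*sqrt(sqrt(2) + 216))^(1/3))/12) + C2*exp(3^(1/3)*x*(-(36 + sqrt(6)*sqrt(sqrt(2) + 216))^(1/3) + sqrt(2)*3^(1/3)/(36 + sqrt(6)*sqrt(sqrt(2) + 216))^(1/3))/12)*cos(3^(1/6)*x*(3*sqrt(2)/(36 + sqrt(6)*sqrt(sqrt(2) + 216))^(1/3) + 3^(2/3)*(36 + sqrt(6)*sqrt(sqrt(2) + 216))^(1/3))/12) + C3*exp(-3^(1/3)*x*(-(36 + sqrt(6)*sqrt(sqrt(2) + 216))^(1/3) + sqrt(2)*3^(1/3)/(36 + sqrt(6)*sqrt(sqrt(2) + 216))^(1/3))/6) - x^2/2 + 1/4


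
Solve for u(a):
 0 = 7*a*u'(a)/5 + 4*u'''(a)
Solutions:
 u(a) = C1 + Integral(C2*airyai(-350^(1/3)*a/10) + C3*airybi(-350^(1/3)*a/10), a)


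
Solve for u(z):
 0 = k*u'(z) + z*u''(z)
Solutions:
 u(z) = C1 + z^(1 - re(k))*(C2*sin(log(z)*Abs(im(k))) + C3*cos(log(z)*im(k)))


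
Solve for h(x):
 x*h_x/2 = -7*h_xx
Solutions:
 h(x) = C1 + C2*erf(sqrt(7)*x/14)


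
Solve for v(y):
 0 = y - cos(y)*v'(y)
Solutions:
 v(y) = C1 + Integral(y/cos(y), y)


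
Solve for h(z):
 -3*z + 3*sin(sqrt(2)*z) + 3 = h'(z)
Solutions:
 h(z) = C1 - 3*z^2/2 + 3*z - 3*sqrt(2)*cos(sqrt(2)*z)/2


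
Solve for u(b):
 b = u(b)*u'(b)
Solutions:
 u(b) = -sqrt(C1 + b^2)
 u(b) = sqrt(C1 + b^2)


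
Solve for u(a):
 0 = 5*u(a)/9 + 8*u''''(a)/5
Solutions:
 u(a) = (C1*sin(sqrt(15)*2^(3/4)*a/12) + C2*cos(sqrt(15)*2^(3/4)*a/12))*exp(-sqrt(15)*2^(3/4)*a/12) + (C3*sin(sqrt(15)*2^(3/4)*a/12) + C4*cos(sqrt(15)*2^(3/4)*a/12))*exp(sqrt(15)*2^(3/4)*a/12)


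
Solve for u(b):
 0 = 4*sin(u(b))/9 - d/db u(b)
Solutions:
 -4*b/9 + log(cos(u(b)) - 1)/2 - log(cos(u(b)) + 1)/2 = C1


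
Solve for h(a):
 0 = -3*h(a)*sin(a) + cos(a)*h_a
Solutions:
 h(a) = C1/cos(a)^3


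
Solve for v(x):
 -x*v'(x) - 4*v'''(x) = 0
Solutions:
 v(x) = C1 + Integral(C2*airyai(-2^(1/3)*x/2) + C3*airybi(-2^(1/3)*x/2), x)


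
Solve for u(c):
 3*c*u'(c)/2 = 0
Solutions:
 u(c) = C1


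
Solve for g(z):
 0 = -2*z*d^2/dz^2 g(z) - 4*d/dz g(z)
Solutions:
 g(z) = C1 + C2/z


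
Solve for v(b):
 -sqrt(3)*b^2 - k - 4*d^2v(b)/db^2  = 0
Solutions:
 v(b) = C1 + C2*b - sqrt(3)*b^4/48 - b^2*k/8


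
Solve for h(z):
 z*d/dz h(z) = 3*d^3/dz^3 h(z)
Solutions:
 h(z) = C1 + Integral(C2*airyai(3^(2/3)*z/3) + C3*airybi(3^(2/3)*z/3), z)


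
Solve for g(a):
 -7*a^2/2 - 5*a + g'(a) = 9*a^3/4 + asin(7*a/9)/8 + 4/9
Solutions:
 g(a) = C1 + 9*a^4/16 + 7*a^3/6 + 5*a^2/2 + a*asin(7*a/9)/8 + 4*a/9 + sqrt(81 - 49*a^2)/56


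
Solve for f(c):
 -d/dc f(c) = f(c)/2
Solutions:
 f(c) = C1*exp(-c/2)


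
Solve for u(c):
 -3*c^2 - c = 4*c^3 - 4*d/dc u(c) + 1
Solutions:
 u(c) = C1 + c^4/4 + c^3/4 + c^2/8 + c/4


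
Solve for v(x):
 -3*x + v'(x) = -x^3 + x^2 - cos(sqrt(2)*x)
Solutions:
 v(x) = C1 - x^4/4 + x^3/3 + 3*x^2/2 - sqrt(2)*sin(sqrt(2)*x)/2


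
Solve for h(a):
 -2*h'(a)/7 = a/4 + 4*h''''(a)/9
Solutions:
 h(a) = C1 + C4*exp(-42^(2/3)*a/14) - 7*a^2/16 + (C2*sin(3*14^(2/3)*3^(1/6)*a/28) + C3*cos(3*14^(2/3)*3^(1/6)*a/28))*exp(42^(2/3)*a/28)


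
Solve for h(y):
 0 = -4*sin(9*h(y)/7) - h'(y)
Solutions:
 4*y + 7*log(cos(9*h(y)/7) - 1)/18 - 7*log(cos(9*h(y)/7) + 1)/18 = C1


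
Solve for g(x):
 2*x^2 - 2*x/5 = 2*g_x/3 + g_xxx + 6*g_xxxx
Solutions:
 g(x) = C1 + C2*exp(x*(-2 + (18*sqrt(326) + 325)^(-1/3) + (18*sqrt(326) + 325)^(1/3))/36)*sin(sqrt(3)*x*(-(18*sqrt(326) + 325)^(1/3) + (18*sqrt(326) + 325)^(-1/3))/36) + C3*exp(x*(-2 + (18*sqrt(326) + 325)^(-1/3) + (18*sqrt(326) + 325)^(1/3))/36)*cos(sqrt(3)*x*(-(18*sqrt(326) + 325)^(1/3) + (18*sqrt(326) + 325)^(-1/3))/36) + C4*exp(-x*((18*sqrt(326) + 325)^(-1/3) + 1 + (18*sqrt(326) + 325)^(1/3))/18) + x^3 - 3*x^2/10 - 9*x


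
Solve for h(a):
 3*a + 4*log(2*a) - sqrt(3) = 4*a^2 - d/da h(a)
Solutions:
 h(a) = C1 + 4*a^3/3 - 3*a^2/2 - 4*a*log(a) - a*log(16) + sqrt(3)*a + 4*a


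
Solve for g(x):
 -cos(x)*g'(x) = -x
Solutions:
 g(x) = C1 + Integral(x/cos(x), x)


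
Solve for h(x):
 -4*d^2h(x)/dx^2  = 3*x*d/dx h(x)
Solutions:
 h(x) = C1 + C2*erf(sqrt(6)*x/4)


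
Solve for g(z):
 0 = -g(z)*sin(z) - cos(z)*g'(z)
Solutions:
 g(z) = C1*cos(z)


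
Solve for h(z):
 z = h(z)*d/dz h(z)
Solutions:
 h(z) = -sqrt(C1 + z^2)
 h(z) = sqrt(C1 + z^2)


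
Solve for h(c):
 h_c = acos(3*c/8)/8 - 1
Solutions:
 h(c) = C1 + c*acos(3*c/8)/8 - c - sqrt(64 - 9*c^2)/24


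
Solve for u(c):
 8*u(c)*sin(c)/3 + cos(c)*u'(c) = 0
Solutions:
 u(c) = C1*cos(c)^(8/3)


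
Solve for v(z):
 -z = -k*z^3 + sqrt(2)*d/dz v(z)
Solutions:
 v(z) = C1 + sqrt(2)*k*z^4/8 - sqrt(2)*z^2/4


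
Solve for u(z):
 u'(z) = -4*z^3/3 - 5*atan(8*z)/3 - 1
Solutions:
 u(z) = C1 - z^4/3 - 5*z*atan(8*z)/3 - z + 5*log(64*z^2 + 1)/48


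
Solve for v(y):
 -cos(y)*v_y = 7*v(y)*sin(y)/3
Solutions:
 v(y) = C1*cos(y)^(7/3)


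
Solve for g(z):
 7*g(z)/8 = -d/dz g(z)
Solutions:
 g(z) = C1*exp(-7*z/8)


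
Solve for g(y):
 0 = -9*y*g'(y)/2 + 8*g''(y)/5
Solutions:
 g(y) = C1 + C2*erfi(3*sqrt(10)*y/8)


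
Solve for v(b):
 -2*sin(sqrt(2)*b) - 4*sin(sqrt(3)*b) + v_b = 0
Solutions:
 v(b) = C1 - sqrt(2)*cos(sqrt(2)*b) - 4*sqrt(3)*cos(sqrt(3)*b)/3


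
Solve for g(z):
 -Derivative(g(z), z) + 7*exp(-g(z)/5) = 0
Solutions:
 g(z) = 5*log(C1 + 7*z/5)


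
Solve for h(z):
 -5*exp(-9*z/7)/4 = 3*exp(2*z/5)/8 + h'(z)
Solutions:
 h(z) = C1 - 15*exp(2*z/5)/16 + 35*exp(-9*z/7)/36


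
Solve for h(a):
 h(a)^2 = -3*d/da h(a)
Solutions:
 h(a) = 3/(C1 + a)


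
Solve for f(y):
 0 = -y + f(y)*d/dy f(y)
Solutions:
 f(y) = -sqrt(C1 + y^2)
 f(y) = sqrt(C1 + y^2)


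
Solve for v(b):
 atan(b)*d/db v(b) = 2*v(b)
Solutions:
 v(b) = C1*exp(2*Integral(1/atan(b), b))


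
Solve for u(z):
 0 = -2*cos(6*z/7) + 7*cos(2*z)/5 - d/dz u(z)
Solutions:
 u(z) = C1 - 7*sin(6*z/7)/3 + 7*sin(2*z)/10


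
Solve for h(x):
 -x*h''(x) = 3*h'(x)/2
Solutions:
 h(x) = C1 + C2/sqrt(x)


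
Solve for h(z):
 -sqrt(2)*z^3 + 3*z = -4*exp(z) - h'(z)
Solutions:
 h(z) = C1 + sqrt(2)*z^4/4 - 3*z^2/2 - 4*exp(z)


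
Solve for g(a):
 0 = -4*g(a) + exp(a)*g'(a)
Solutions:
 g(a) = C1*exp(-4*exp(-a))


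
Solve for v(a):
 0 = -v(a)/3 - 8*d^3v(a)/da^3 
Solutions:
 v(a) = C3*exp(-3^(2/3)*a/6) + (C1*sin(3^(1/6)*a/4) + C2*cos(3^(1/6)*a/4))*exp(3^(2/3)*a/12)


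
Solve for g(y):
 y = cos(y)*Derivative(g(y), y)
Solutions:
 g(y) = C1 + Integral(y/cos(y), y)


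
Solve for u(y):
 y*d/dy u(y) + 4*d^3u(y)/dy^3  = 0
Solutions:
 u(y) = C1 + Integral(C2*airyai(-2^(1/3)*y/2) + C3*airybi(-2^(1/3)*y/2), y)


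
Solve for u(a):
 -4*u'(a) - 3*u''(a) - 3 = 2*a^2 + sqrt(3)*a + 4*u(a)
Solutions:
 u(a) = -a^2/2 - sqrt(3)*a/4 + a + (C1*sin(2*sqrt(2)*a/3) + C2*cos(2*sqrt(2)*a/3))*exp(-2*a/3) - 1 + sqrt(3)/4


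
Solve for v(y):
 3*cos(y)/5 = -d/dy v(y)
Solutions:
 v(y) = C1 - 3*sin(y)/5


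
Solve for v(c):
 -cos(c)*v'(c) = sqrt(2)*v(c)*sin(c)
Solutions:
 v(c) = C1*cos(c)^(sqrt(2))


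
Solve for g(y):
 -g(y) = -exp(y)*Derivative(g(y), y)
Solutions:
 g(y) = C1*exp(-exp(-y))


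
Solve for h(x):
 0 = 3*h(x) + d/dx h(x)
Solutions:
 h(x) = C1*exp(-3*x)


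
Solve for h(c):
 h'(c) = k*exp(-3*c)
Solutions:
 h(c) = C1 - k*exp(-3*c)/3


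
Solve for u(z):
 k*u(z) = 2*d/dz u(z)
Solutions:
 u(z) = C1*exp(k*z/2)


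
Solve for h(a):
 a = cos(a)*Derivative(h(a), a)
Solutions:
 h(a) = C1 + Integral(a/cos(a), a)


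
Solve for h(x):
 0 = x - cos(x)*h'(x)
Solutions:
 h(x) = C1 + Integral(x/cos(x), x)


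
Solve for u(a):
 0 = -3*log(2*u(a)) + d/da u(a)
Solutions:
 -Integral(1/(log(_y) + log(2)), (_y, u(a)))/3 = C1 - a


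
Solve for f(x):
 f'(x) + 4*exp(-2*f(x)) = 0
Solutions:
 f(x) = log(-sqrt(C1 - 8*x))
 f(x) = log(C1 - 8*x)/2


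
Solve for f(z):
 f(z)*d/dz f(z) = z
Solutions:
 f(z) = -sqrt(C1 + z^2)
 f(z) = sqrt(C1 + z^2)


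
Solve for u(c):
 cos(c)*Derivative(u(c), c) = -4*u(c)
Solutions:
 u(c) = C1*(sin(c)^2 - 2*sin(c) + 1)/(sin(c)^2 + 2*sin(c) + 1)


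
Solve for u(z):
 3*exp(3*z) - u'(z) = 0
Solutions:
 u(z) = C1 + exp(3*z)


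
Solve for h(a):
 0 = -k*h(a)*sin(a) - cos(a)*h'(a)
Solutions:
 h(a) = C1*exp(k*log(cos(a)))


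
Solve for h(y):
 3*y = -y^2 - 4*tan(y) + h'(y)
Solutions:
 h(y) = C1 + y^3/3 + 3*y^2/2 - 4*log(cos(y))


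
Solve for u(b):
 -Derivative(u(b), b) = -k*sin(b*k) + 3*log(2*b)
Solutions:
 u(b) = C1 - 3*b*log(b) - 3*b*log(2) + 3*b + k*Piecewise((-cos(b*k)/k, Ne(k, 0)), (0, True))
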